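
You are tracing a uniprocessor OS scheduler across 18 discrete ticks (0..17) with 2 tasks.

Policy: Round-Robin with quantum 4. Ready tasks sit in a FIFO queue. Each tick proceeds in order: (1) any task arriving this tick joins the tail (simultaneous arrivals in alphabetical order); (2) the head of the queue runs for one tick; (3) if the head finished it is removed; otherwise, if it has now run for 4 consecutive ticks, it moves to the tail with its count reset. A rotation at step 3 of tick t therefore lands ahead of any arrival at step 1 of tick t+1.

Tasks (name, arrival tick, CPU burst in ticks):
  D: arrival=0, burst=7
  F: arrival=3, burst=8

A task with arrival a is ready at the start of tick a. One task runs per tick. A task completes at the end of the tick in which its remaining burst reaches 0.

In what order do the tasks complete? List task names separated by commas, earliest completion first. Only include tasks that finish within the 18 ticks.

t=0: queue=[D] q_used=0 → run D
t=1: queue=[D] q_used=1 → run D
t=2: queue=[D] q_used=2 → run D
t=3: queue=[D,F] q_used=3 → run D
t=4: queue=[F,D] q_used=0 → run F
t=5: queue=[F,D] q_used=1 → run F
t=6: queue=[F,D] q_used=2 → run F
t=7: queue=[F,D] q_used=3 → run F
t=8: queue=[D,F] q_used=0 → run D
t=9: queue=[D,F] q_used=1 → run D
t=10: queue=[D,F] q_used=2 → run D
t=11: queue=[F] q_used=0 → run F
t=12: queue=[F] q_used=1 → run F
t=13: queue=[F] q_used=2 → run F
t=14: queue=[F] q_used=3 → run F
t=15: (idle)
t=16: (idle)
t=17: (idle)

completion order = D, F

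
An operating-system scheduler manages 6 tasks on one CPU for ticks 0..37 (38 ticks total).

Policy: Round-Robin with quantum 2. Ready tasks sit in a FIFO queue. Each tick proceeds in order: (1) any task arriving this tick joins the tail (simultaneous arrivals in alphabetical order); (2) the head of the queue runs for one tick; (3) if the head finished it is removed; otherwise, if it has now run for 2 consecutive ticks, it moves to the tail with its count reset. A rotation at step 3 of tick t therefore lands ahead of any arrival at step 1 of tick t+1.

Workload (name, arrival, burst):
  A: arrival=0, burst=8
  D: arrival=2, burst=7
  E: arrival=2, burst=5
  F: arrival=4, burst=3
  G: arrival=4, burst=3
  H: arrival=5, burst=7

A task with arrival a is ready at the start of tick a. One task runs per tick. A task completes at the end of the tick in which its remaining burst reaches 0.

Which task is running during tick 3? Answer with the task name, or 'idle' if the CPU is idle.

running at tick 3 = A

t=0: queue=[A] q_used=0 → run A
t=1: queue=[A] q_used=1 → run A
t=2: queue=[A,D,E] q_used=0 → run A
t=3: queue=[A,D,E] q_used=1 → run A
t=4: queue=[D,E,A,F,G] q_used=0 → run D
t=5: queue=[D,E,A,F,G,H] q_used=1 → run D
t=6: queue=[E,A,F,G,H,D] q_used=0 → run E
t=7: queue=[E,A,F,G,H,D] q_used=1 → run E
t=8: queue=[A,F,G,H,D,E] q_used=0 → run A
t=9: queue=[A,F,G,H,D,E] q_used=1 → run A
t=10: queue=[F,G,H,D,E,A] q_used=0 → run F
t=11: queue=[F,G,H,D,E,A] q_used=1 → run F
t=12: queue=[G,H,D,E,A,F] q_used=0 → run G
t=13: queue=[G,H,D,E,A,F] q_used=1 → run G
t=14: queue=[H,D,E,A,F,G] q_used=0 → run H
t=15: queue=[H,D,E,A,F,G] q_used=1 → run H
t=16: queue=[D,E,A,F,G,H] q_used=0 → run D
t=17: queue=[D,E,A,F,G,H] q_used=1 → run D
t=18: queue=[E,A,F,G,H,D] q_used=0 → run E
t=19: queue=[E,A,F,G,H,D] q_used=1 → run E
t=20: queue=[A,F,G,H,D,E] q_used=0 → run A
t=21: queue=[A,F,G,H,D,E] q_used=1 → run A
t=22: queue=[F,G,H,D,E] q_used=0 → run F
t=23: queue=[G,H,D,E] q_used=0 → run G
t=24: queue=[H,D,E] q_used=0 → run H
t=25: queue=[H,D,E] q_used=1 → run H
t=26: queue=[D,E,H] q_used=0 → run D
t=27: queue=[D,E,H] q_used=1 → run D
t=28: queue=[E,H,D] q_used=0 → run E
t=29: queue=[H,D] q_used=0 → run H
t=30: queue=[H,D] q_used=1 → run H
t=31: queue=[D,H] q_used=0 → run D
t=32: queue=[H] q_used=0 → run H
t=33: (idle)
t=34: (idle)
t=35: (idle)
t=36: (idle)
t=37: (idle)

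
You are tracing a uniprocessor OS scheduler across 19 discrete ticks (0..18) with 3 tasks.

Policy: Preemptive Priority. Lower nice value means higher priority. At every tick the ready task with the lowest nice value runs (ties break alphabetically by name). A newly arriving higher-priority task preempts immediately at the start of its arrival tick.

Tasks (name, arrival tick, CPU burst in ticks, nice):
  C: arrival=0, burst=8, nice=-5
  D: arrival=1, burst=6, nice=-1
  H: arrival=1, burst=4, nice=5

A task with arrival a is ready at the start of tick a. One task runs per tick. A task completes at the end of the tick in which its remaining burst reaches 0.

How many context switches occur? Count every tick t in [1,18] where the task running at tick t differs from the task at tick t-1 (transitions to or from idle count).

t=0: ready={C} → run C
t=1: ready={C,D,H} → run C
t=2: ready={C,D,H} → run C
t=3: ready={C,D,H} → run C
t=4: ready={C,D,H} → run C
t=5: ready={C,D,H} → run C
t=6: ready={C,D,H} → run C
t=7: ready={C,D,H} → run C
t=8: ready={D,H} → run D
t=9: ready={D,H} → run D
t=10: ready={D,H} → run D
t=11: ready={D,H} → run D
t=12: ready={D,H} → run D
t=13: ready={D,H} → run D
t=14: ready={H} → run H
t=15: ready={H} → run H
t=16: ready={H} → run H
t=17: ready={H} → run H
t=18: (idle)

context switches = 3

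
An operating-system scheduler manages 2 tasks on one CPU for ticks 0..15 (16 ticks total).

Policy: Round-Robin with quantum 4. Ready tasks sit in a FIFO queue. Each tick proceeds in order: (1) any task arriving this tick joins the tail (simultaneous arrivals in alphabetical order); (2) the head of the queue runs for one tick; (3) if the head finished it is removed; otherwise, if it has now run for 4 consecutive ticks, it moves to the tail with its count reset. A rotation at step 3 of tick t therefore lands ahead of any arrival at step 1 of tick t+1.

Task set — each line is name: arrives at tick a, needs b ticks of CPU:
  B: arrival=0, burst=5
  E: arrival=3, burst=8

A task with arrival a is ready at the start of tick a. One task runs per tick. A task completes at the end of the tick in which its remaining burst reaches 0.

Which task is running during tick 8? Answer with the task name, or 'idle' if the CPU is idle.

running at tick 8 = B

t=0: queue=[B] q_used=0 → run B
t=1: queue=[B] q_used=1 → run B
t=2: queue=[B] q_used=2 → run B
t=3: queue=[B,E] q_used=3 → run B
t=4: queue=[E,B] q_used=0 → run E
t=5: queue=[E,B] q_used=1 → run E
t=6: queue=[E,B] q_used=2 → run E
t=7: queue=[E,B] q_used=3 → run E
t=8: queue=[B,E] q_used=0 → run B
t=9: queue=[E] q_used=0 → run E
t=10: queue=[E] q_used=1 → run E
t=11: queue=[E] q_used=2 → run E
t=12: queue=[E] q_used=3 → run E
t=13: (idle)
t=14: (idle)
t=15: (idle)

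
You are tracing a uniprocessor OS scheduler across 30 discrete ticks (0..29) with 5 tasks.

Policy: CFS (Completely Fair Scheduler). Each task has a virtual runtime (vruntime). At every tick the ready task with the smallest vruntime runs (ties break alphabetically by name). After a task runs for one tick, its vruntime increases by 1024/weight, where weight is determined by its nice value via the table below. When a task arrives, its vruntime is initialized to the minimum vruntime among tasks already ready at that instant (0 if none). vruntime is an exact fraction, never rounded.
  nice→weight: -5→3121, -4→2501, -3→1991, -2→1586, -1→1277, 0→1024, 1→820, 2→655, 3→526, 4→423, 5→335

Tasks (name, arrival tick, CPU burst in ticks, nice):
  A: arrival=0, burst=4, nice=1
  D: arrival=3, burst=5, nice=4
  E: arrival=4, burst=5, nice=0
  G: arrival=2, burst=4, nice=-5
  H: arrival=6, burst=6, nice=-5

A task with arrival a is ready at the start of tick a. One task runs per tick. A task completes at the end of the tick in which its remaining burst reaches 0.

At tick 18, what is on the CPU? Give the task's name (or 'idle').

t=0: vr[A=0] → run A
t=1: vr[A=256/205] → run A
t=2: vr[A=512/205 G=512/205] → run A
t=3: vr[A=768/205 D=512/205 G=512/205] → run D
t=4: vr[A=768/205 D=426496/86715 E=512/205 G=512/205] → run E
t=5: vr[A=768/205 D=426496/86715 E=717/205 G=512/205] → run G
t=6: vr[A=768/205 D=426496/86715 E=717/205 G=1807872/639805 H=1807872/639805] → run G
t=7: vr[A=768/205 D=426496/86715 E=717/205 G=2017792/639805 H=1807872/639805] → run H
t=8: vr[A=768/205 D=426496/86715 E=717/205 G=2017792/639805 H=2017792/639805] → run G
t=9: vr[A=768/205 D=426496/86715 E=717/205 G=2227712/639805 H=2017792/639805] → run H
t=10: vr[A=768/205 D=426496/86715 E=717/205 G=2227712/639805 H=2227712/639805] → run G
t=11: vr[A=768/205 D=426496/86715 E=717/205 H=2227712/639805] → run H
t=12: vr[A=768/205 D=426496/86715 E=717/205 H=2437632/639805] → run E
t=13: vr[A=768/205 D=426496/86715 E=922/205 H=2437632/639805] → run A
t=14: vr[D=426496/86715 E=922/205 H=2437632/639805] → run H
t=15: vr[D=426496/86715 E=922/205 H=2647552/639805] → run H
t=16: vr[D=426496/86715 E=922/205 H=2857472/639805] → run H
t=17: vr[D=426496/86715 E=922/205] → run E
t=18: vr[D=426496/86715 E=1127/205] → run D
t=19: vr[D=636416/86715 E=1127/205] → run E
t=20: vr[D=636416/86715 E=1332/205] → run E
t=21: vr[D=636416/86715] → run D
t=22: vr[D=282112/28905] → run D
t=23: vr[D=1056256/86715] → run D
t=24: (idle)
t=25: (idle)
t=26: (idle)
t=27: (idle)
t=28: (idle)
t=29: (idle)

running at tick 18 = D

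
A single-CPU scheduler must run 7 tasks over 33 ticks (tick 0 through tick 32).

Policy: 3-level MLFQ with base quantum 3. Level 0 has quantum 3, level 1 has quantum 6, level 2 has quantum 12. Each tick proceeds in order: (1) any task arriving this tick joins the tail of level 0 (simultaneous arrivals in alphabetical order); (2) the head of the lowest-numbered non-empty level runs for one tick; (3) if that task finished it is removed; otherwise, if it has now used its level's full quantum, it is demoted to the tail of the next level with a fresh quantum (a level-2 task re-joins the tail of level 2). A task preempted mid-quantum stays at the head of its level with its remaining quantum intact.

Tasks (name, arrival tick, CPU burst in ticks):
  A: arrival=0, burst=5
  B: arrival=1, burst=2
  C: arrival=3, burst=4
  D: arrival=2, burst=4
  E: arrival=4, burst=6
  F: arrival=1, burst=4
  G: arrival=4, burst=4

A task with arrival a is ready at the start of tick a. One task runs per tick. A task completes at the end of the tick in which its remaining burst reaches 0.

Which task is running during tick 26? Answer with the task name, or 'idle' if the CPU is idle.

t=0: L0/L1/L2 = A/-/- → run A
t=1: L0/L1/L2 = ABF/-/- → run A
t=2: L0/L1/L2 = ABFD/-/- → run A
t=3: L0/L1/L2 = BFDC/A/- → run B
t=4: L0/L1/L2 = BFDCEG/A/- → run B
t=5: L0/L1/L2 = FDCEG/A/- → run F
t=6: L0/L1/L2 = FDCEG/A/- → run F
t=7: L0/L1/L2 = FDCEG/A/- → run F
t=8: L0/L1/L2 = DCEG/AF/- → run D
t=9: L0/L1/L2 = DCEG/AF/- → run D
t=10: L0/L1/L2 = DCEG/AF/- → run D
t=11: L0/L1/L2 = CEG/AFD/- → run C
t=12: L0/L1/L2 = CEG/AFD/- → run C
t=13: L0/L1/L2 = CEG/AFD/- → run C
t=14: L0/L1/L2 = EG/AFDC/- → run E
t=15: L0/L1/L2 = EG/AFDC/- → run E
t=16: L0/L1/L2 = EG/AFDC/- → run E
t=17: L0/L1/L2 = G/AFDCE/- → run G
t=18: L0/L1/L2 = G/AFDCE/- → run G
t=19: L0/L1/L2 = G/AFDCE/- → run G
t=20: L0/L1/L2 = -/AFDCEG/- → run A
t=21: L0/L1/L2 = -/AFDCEG/- → run A
t=22: L0/L1/L2 = -/FDCEG/- → run F
t=23: L0/L1/L2 = -/DCEG/- → run D
t=24: L0/L1/L2 = -/CEG/- → run C
t=25: L0/L1/L2 = -/EG/- → run E
t=26: L0/L1/L2 = -/EG/- → run E
t=27: L0/L1/L2 = -/EG/- → run E
t=28: L0/L1/L2 = -/G/- → run G
t=29: (idle)
t=30: (idle)
t=31: (idle)
t=32: (idle)

running at tick 26 = E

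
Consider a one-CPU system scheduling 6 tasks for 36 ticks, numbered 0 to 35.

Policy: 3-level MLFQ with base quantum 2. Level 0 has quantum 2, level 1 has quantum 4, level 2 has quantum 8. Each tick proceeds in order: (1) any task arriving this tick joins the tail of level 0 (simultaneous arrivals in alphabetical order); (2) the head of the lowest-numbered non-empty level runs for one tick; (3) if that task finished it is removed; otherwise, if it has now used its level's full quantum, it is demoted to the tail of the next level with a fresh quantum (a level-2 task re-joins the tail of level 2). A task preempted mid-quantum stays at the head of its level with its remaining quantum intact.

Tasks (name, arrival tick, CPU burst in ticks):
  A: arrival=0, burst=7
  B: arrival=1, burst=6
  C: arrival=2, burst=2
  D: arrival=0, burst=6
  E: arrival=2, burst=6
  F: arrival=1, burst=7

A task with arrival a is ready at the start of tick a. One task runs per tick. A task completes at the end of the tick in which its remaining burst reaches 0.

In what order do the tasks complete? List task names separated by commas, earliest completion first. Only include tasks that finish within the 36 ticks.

completion order = C, D, B, E, A, F

t=0: L0/L1/L2 = AD/-/- → run A
t=1: L0/L1/L2 = ADBF/-/- → run A
t=2: L0/L1/L2 = DBFCE/A/- → run D
t=3: L0/L1/L2 = DBFCE/A/- → run D
t=4: L0/L1/L2 = BFCE/AD/- → run B
t=5: L0/L1/L2 = BFCE/AD/- → run B
t=6: L0/L1/L2 = FCE/ADB/- → run F
t=7: L0/L1/L2 = FCE/ADB/- → run F
t=8: L0/L1/L2 = CE/ADBF/- → run C
t=9: L0/L1/L2 = CE/ADBF/- → run C
t=10: L0/L1/L2 = E/ADBF/- → run E
t=11: L0/L1/L2 = E/ADBF/- → run E
t=12: L0/L1/L2 = -/ADBFE/- → run A
t=13: L0/L1/L2 = -/ADBFE/- → run A
t=14: L0/L1/L2 = -/ADBFE/- → run A
t=15: L0/L1/L2 = -/ADBFE/- → run A
t=16: L0/L1/L2 = -/DBFE/A → run D
t=17: L0/L1/L2 = -/DBFE/A → run D
t=18: L0/L1/L2 = -/DBFE/A → run D
t=19: L0/L1/L2 = -/DBFE/A → run D
t=20: L0/L1/L2 = -/BFE/A → run B
t=21: L0/L1/L2 = -/BFE/A → run B
t=22: L0/L1/L2 = -/BFE/A → run B
t=23: L0/L1/L2 = -/BFE/A → run B
t=24: L0/L1/L2 = -/FE/A → run F
t=25: L0/L1/L2 = -/FE/A → run F
t=26: L0/L1/L2 = -/FE/A → run F
t=27: L0/L1/L2 = -/FE/A → run F
t=28: L0/L1/L2 = -/E/AF → run E
t=29: L0/L1/L2 = -/E/AF → run E
t=30: L0/L1/L2 = -/E/AF → run E
t=31: L0/L1/L2 = -/E/AF → run E
t=32: L0/L1/L2 = -/-/AF → run A
t=33: L0/L1/L2 = -/-/F → run F
t=34: (idle)
t=35: (idle)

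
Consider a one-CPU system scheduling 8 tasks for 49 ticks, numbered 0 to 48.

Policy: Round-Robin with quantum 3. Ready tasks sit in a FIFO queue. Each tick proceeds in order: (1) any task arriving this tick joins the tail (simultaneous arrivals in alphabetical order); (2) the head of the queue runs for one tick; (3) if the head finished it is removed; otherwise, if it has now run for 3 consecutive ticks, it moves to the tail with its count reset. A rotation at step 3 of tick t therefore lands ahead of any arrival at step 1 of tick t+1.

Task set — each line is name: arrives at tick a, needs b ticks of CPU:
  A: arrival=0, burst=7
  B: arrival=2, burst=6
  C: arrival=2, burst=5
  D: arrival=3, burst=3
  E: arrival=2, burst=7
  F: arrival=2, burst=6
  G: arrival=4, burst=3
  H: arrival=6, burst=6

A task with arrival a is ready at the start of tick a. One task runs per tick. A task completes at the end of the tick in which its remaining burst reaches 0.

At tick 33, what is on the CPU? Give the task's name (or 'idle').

running at tick 33 = E

t=0: queue=[A] q_used=0 → run A
t=1: queue=[A] q_used=1 → run A
t=2: queue=[A,B,C,E,F] q_used=2 → run A
t=3: queue=[B,C,E,F,A,D] q_used=0 → run B
t=4: queue=[B,C,E,F,A,D,G] q_used=1 → run B
t=5: queue=[B,C,E,F,A,D,G] q_used=2 → run B
t=6: queue=[C,E,F,A,D,G,B,H] q_used=0 → run C
t=7: queue=[C,E,F,A,D,G,B,H] q_used=1 → run C
t=8: queue=[C,E,F,A,D,G,B,H] q_used=2 → run C
t=9: queue=[E,F,A,D,G,B,H,C] q_used=0 → run E
t=10: queue=[E,F,A,D,G,B,H,C] q_used=1 → run E
t=11: queue=[E,F,A,D,G,B,H,C] q_used=2 → run E
t=12: queue=[F,A,D,G,B,H,C,E] q_used=0 → run F
t=13: queue=[F,A,D,G,B,H,C,E] q_used=1 → run F
t=14: queue=[F,A,D,G,B,H,C,E] q_used=2 → run F
t=15: queue=[A,D,G,B,H,C,E,F] q_used=0 → run A
t=16: queue=[A,D,G,B,H,C,E,F] q_used=1 → run A
t=17: queue=[A,D,G,B,H,C,E,F] q_used=2 → run A
t=18: queue=[D,G,B,H,C,E,F,A] q_used=0 → run D
t=19: queue=[D,G,B,H,C,E,F,A] q_used=1 → run D
t=20: queue=[D,G,B,H,C,E,F,A] q_used=2 → run D
t=21: queue=[G,B,H,C,E,F,A] q_used=0 → run G
t=22: queue=[G,B,H,C,E,F,A] q_used=1 → run G
t=23: queue=[G,B,H,C,E,F,A] q_used=2 → run G
t=24: queue=[B,H,C,E,F,A] q_used=0 → run B
t=25: queue=[B,H,C,E,F,A] q_used=1 → run B
t=26: queue=[B,H,C,E,F,A] q_used=2 → run B
t=27: queue=[H,C,E,F,A] q_used=0 → run H
t=28: queue=[H,C,E,F,A] q_used=1 → run H
t=29: queue=[H,C,E,F,A] q_used=2 → run H
t=30: queue=[C,E,F,A,H] q_used=0 → run C
t=31: queue=[C,E,F,A,H] q_used=1 → run C
t=32: queue=[E,F,A,H] q_used=0 → run E
t=33: queue=[E,F,A,H] q_used=1 → run E
t=34: queue=[E,F,A,H] q_used=2 → run E
t=35: queue=[F,A,H,E] q_used=0 → run F
t=36: queue=[F,A,H,E] q_used=1 → run F
t=37: queue=[F,A,H,E] q_used=2 → run F
t=38: queue=[A,H,E] q_used=0 → run A
t=39: queue=[H,E] q_used=0 → run H
t=40: queue=[H,E] q_used=1 → run H
t=41: queue=[H,E] q_used=2 → run H
t=42: queue=[E] q_used=0 → run E
t=43: (idle)
t=44: (idle)
t=45: (idle)
t=46: (idle)
t=47: (idle)
t=48: (idle)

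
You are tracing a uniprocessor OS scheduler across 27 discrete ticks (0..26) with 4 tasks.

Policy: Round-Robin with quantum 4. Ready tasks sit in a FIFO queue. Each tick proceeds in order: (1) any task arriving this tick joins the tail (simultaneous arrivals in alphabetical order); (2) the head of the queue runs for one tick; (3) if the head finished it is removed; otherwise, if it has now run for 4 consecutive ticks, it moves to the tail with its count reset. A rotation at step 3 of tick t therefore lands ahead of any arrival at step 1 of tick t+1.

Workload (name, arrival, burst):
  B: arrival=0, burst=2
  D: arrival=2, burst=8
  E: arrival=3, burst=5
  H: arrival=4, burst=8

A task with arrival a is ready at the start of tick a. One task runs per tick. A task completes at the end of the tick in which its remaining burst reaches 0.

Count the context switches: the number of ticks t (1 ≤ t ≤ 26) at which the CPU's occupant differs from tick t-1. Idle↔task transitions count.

t=0: queue=[B] q_used=0 → run B
t=1: queue=[B] q_used=1 → run B
t=2: queue=[D] q_used=0 → run D
t=3: queue=[D,E] q_used=1 → run D
t=4: queue=[D,E,H] q_used=2 → run D
t=5: queue=[D,E,H] q_used=3 → run D
t=6: queue=[E,H,D] q_used=0 → run E
t=7: queue=[E,H,D] q_used=1 → run E
t=8: queue=[E,H,D] q_used=2 → run E
t=9: queue=[E,H,D] q_used=3 → run E
t=10: queue=[H,D,E] q_used=0 → run H
t=11: queue=[H,D,E] q_used=1 → run H
t=12: queue=[H,D,E] q_used=2 → run H
t=13: queue=[H,D,E] q_used=3 → run H
t=14: queue=[D,E,H] q_used=0 → run D
t=15: queue=[D,E,H] q_used=1 → run D
t=16: queue=[D,E,H] q_used=2 → run D
t=17: queue=[D,E,H] q_used=3 → run D
t=18: queue=[E,H] q_used=0 → run E
t=19: queue=[H] q_used=0 → run H
t=20: queue=[H] q_used=1 → run H
t=21: queue=[H] q_used=2 → run H
t=22: queue=[H] q_used=3 → run H
t=23: (idle)
t=24: (idle)
t=25: (idle)
t=26: (idle)

context switches = 7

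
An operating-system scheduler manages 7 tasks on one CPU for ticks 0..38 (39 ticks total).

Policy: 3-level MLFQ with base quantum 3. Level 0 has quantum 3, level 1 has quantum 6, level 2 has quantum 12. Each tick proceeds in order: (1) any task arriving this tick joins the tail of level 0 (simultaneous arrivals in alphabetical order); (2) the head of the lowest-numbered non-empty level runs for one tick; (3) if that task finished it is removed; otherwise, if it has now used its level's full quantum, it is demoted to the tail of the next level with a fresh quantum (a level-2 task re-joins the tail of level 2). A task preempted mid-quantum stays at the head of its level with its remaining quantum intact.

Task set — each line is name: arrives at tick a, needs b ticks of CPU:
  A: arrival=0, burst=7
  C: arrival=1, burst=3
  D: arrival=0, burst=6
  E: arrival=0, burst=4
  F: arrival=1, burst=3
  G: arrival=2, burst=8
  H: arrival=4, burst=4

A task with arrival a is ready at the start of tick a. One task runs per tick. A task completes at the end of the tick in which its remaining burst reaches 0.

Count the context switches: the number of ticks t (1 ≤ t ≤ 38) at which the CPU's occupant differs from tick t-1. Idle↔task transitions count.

t=0: L0/L1/L2 = ADE/-/- → run A
t=1: L0/L1/L2 = ADECF/-/- → run A
t=2: L0/L1/L2 = ADECFG/-/- → run A
t=3: L0/L1/L2 = DECFG/A/- → run D
t=4: L0/L1/L2 = DECFGH/A/- → run D
t=5: L0/L1/L2 = DECFGH/A/- → run D
t=6: L0/L1/L2 = ECFGH/AD/- → run E
t=7: L0/L1/L2 = ECFGH/AD/- → run E
t=8: L0/L1/L2 = ECFGH/AD/- → run E
t=9: L0/L1/L2 = CFGH/ADE/- → run C
t=10: L0/L1/L2 = CFGH/ADE/- → run C
t=11: L0/L1/L2 = CFGH/ADE/- → run C
t=12: L0/L1/L2 = FGH/ADE/- → run F
t=13: L0/L1/L2 = FGH/ADE/- → run F
t=14: L0/L1/L2 = FGH/ADE/- → run F
t=15: L0/L1/L2 = GH/ADE/- → run G
t=16: L0/L1/L2 = GH/ADE/- → run G
t=17: L0/L1/L2 = GH/ADE/- → run G
t=18: L0/L1/L2 = H/ADEG/- → run H
t=19: L0/L1/L2 = H/ADEG/- → run H
t=20: L0/L1/L2 = H/ADEG/- → run H
t=21: L0/L1/L2 = -/ADEGH/- → run A
t=22: L0/L1/L2 = -/ADEGH/- → run A
t=23: L0/L1/L2 = -/ADEGH/- → run A
t=24: L0/L1/L2 = -/ADEGH/- → run A
t=25: L0/L1/L2 = -/DEGH/- → run D
t=26: L0/L1/L2 = -/DEGH/- → run D
t=27: L0/L1/L2 = -/DEGH/- → run D
t=28: L0/L1/L2 = -/EGH/- → run E
t=29: L0/L1/L2 = -/GH/- → run G
t=30: L0/L1/L2 = -/GH/- → run G
t=31: L0/L1/L2 = -/GH/- → run G
t=32: L0/L1/L2 = -/GH/- → run G
t=33: L0/L1/L2 = -/GH/- → run G
t=34: L0/L1/L2 = -/H/- → run H
t=35: (idle)
t=36: (idle)
t=37: (idle)
t=38: (idle)

context switches = 12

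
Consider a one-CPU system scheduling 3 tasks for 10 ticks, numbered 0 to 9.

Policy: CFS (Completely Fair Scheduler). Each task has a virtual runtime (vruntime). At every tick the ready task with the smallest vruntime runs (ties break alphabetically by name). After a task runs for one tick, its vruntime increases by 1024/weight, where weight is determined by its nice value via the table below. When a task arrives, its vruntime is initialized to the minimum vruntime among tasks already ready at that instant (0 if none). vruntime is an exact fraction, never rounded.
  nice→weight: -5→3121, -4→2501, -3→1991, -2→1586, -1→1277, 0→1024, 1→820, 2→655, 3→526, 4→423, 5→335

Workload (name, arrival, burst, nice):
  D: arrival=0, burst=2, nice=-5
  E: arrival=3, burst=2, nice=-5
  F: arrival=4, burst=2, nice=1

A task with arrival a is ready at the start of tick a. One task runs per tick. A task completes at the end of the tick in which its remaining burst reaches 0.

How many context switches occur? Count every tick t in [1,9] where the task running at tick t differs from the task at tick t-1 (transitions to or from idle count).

context switches = 4

t=0: vr[D=0] → run D
t=1: vr[D=1024/3121] → run D
t=2: (idle)
t=3: vr[E=0] → run E
t=4: vr[E=1024/3121 F=1024/3121] → run E
t=5: vr[F=1024/3121] → run F
t=6: vr[F=1008896/639805] → run F
t=7: (idle)
t=8: (idle)
t=9: (idle)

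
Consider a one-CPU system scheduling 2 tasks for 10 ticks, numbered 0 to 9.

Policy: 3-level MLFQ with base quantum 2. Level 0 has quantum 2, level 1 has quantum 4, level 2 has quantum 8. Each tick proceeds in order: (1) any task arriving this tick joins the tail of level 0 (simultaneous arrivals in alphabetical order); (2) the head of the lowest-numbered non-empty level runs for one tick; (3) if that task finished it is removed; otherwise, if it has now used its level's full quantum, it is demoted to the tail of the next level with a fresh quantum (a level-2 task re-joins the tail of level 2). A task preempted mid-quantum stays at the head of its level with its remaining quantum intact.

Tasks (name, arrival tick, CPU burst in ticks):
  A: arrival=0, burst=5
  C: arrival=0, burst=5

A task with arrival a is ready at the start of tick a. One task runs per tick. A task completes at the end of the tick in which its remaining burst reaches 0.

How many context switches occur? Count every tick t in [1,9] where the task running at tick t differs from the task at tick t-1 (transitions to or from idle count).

context switches = 3

t=0: L0/L1/L2 = AC/-/- → run A
t=1: L0/L1/L2 = AC/-/- → run A
t=2: L0/L1/L2 = C/A/- → run C
t=3: L0/L1/L2 = C/A/- → run C
t=4: L0/L1/L2 = -/AC/- → run A
t=5: L0/L1/L2 = -/AC/- → run A
t=6: L0/L1/L2 = -/AC/- → run A
t=7: L0/L1/L2 = -/C/- → run C
t=8: L0/L1/L2 = -/C/- → run C
t=9: L0/L1/L2 = -/C/- → run C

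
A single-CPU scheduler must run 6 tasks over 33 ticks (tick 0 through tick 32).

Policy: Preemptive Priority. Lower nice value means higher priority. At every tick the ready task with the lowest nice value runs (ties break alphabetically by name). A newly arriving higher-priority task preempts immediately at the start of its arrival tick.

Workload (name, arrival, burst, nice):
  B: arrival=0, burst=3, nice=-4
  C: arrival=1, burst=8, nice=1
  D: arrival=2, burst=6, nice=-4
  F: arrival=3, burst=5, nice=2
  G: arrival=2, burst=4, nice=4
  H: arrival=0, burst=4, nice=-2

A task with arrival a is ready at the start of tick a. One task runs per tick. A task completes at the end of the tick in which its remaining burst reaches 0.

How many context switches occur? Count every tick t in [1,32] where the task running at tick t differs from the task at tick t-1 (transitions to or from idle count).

context switches = 6

t=0: ready={B,H} → run B
t=1: ready={B,C,H} → run B
t=2: ready={B,C,D,G,H} → run B
t=3: ready={C,D,F,G,H} → run D
t=4: ready={C,D,F,G,H} → run D
t=5: ready={C,D,F,G,H} → run D
t=6: ready={C,D,F,G,H} → run D
t=7: ready={C,D,F,G,H} → run D
t=8: ready={C,D,F,G,H} → run D
t=9: ready={C,F,G,H} → run H
t=10: ready={C,F,G,H} → run H
t=11: ready={C,F,G,H} → run H
t=12: ready={C,F,G,H} → run H
t=13: ready={C,F,G} → run C
t=14: ready={C,F,G} → run C
t=15: ready={C,F,G} → run C
t=16: ready={C,F,G} → run C
t=17: ready={C,F,G} → run C
t=18: ready={C,F,G} → run C
t=19: ready={C,F,G} → run C
t=20: ready={C,F,G} → run C
t=21: ready={F,G} → run F
t=22: ready={F,G} → run F
t=23: ready={F,G} → run F
t=24: ready={F,G} → run F
t=25: ready={F,G} → run F
t=26: ready={G} → run G
t=27: ready={G} → run G
t=28: ready={G} → run G
t=29: ready={G} → run G
t=30: (idle)
t=31: (idle)
t=32: (idle)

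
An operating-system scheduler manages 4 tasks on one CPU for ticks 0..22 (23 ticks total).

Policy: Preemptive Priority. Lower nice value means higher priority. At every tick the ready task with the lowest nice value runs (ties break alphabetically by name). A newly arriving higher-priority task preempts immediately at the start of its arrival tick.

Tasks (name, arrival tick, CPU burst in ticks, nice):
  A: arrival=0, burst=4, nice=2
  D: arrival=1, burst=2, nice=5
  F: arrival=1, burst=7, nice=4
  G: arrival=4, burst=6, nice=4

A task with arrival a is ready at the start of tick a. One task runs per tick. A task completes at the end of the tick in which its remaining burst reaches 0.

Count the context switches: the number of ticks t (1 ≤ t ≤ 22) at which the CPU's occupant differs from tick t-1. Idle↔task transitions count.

context switches = 4

t=0: ready={A} → run A
t=1: ready={A,D,F} → run A
t=2: ready={A,D,F} → run A
t=3: ready={A,D,F} → run A
t=4: ready={D,F,G} → run F
t=5: ready={D,F,G} → run F
t=6: ready={D,F,G} → run F
t=7: ready={D,F,G} → run F
t=8: ready={D,F,G} → run F
t=9: ready={D,F,G} → run F
t=10: ready={D,F,G} → run F
t=11: ready={D,G} → run G
t=12: ready={D,G} → run G
t=13: ready={D,G} → run G
t=14: ready={D,G} → run G
t=15: ready={D,G} → run G
t=16: ready={D,G} → run G
t=17: ready={D} → run D
t=18: ready={D} → run D
t=19: (idle)
t=20: (idle)
t=21: (idle)
t=22: (idle)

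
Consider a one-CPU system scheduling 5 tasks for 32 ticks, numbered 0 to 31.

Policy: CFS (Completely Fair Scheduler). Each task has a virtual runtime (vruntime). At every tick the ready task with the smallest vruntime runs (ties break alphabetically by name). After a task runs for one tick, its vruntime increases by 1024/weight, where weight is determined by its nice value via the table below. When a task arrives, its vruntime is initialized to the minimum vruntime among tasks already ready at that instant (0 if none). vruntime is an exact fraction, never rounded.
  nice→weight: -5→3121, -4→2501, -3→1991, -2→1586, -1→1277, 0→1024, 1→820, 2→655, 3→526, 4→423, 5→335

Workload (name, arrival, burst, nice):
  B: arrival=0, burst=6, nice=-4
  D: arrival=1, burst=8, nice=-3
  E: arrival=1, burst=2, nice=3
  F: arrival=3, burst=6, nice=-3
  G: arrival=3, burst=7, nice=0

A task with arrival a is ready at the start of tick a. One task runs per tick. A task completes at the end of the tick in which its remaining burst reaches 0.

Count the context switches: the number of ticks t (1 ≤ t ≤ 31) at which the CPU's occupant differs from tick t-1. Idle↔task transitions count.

t=0: vr[B=0] → run B
t=1: vr[B=1024/2501 D=1024/2501 E=1024/2501] → run B
t=2: vr[B=2048/2501 D=1024/2501 E=1024/2501] → run D
t=3: vr[B=2048/2501 D=4599808/4979491 E=1024/2501 F=1024/2501 G=1024/2501] → run E
t=4: vr[B=2048/2501 D=4599808/4979491 E=1549824/657763 F=1024/2501 G=1024/2501] → run F
t=5: vr[B=2048/2501 D=4599808/4979491 E=1549824/657763 F=4599808/4979491 G=1024/2501] → run G
t=6: vr[B=2048/2501 D=4599808/4979491 E=1549824/657763 F=4599808/4979491 G=3525/2501] → run B
t=7: vr[B=3072/2501 D=4599808/4979491 E=1549824/657763 F=4599808/4979491 G=3525/2501] → run D
t=8: vr[B=3072/2501 D=7160832/4979491 E=1549824/657763 F=4599808/4979491 G=3525/2501] → run F
t=9: vr[B=3072/2501 D=7160832/4979491 E=1549824/657763 F=7160832/4979491 G=3525/2501] → run B
t=10: vr[B=4096/2501 D=7160832/4979491 E=1549824/657763 F=7160832/4979491 G=3525/2501] → run G
t=11: vr[B=4096/2501 D=7160832/4979491 E=1549824/657763 F=7160832/4979491 G=6026/2501] → run D
t=12: vr[B=4096/2501 D=9721856/4979491 E=1549824/657763 F=7160832/4979491 G=6026/2501] → run F
t=13: vr[B=4096/2501 D=9721856/4979491 E=1549824/657763 F=9721856/4979491 G=6026/2501] → run B
t=14: vr[B=5120/2501 D=9721856/4979491 E=1549824/657763 F=9721856/4979491 G=6026/2501] → run D
t=15: vr[B=5120/2501 D=12282880/4979491 E=1549824/657763 F=9721856/4979491 G=6026/2501] → run F
t=16: vr[B=5120/2501 D=12282880/4979491 E=1549824/657763 F=12282880/4979491 G=6026/2501] → run B
t=17: vr[D=12282880/4979491 E=1549824/657763 F=12282880/4979491 G=6026/2501] → run E
t=18: vr[D=12282880/4979491 F=12282880/4979491 G=6026/2501] → run G
t=19: vr[D=12282880/4979491 F=12282880/4979491 G=8527/2501] → run D
t=20: vr[D=14843904/4979491 F=12282880/4979491 G=8527/2501] → run F
t=21: vr[D=14843904/4979491 F=14843904/4979491 G=8527/2501] → run D
t=22: vr[D=17404928/4979491 F=14843904/4979491 G=8527/2501] → run F
t=23: vr[D=17404928/4979491 G=8527/2501] → run G
t=24: vr[D=17404928/4979491 G=11028/2501] → run D
t=25: vr[D=19965952/4979491 G=11028/2501] → run D
t=26: vr[G=11028/2501] → run G
t=27: vr[G=13529/2501] → run G
t=28: vr[G=16030/2501] → run G
t=29: (idle)
t=30: (idle)
t=31: (idle)

context switches = 25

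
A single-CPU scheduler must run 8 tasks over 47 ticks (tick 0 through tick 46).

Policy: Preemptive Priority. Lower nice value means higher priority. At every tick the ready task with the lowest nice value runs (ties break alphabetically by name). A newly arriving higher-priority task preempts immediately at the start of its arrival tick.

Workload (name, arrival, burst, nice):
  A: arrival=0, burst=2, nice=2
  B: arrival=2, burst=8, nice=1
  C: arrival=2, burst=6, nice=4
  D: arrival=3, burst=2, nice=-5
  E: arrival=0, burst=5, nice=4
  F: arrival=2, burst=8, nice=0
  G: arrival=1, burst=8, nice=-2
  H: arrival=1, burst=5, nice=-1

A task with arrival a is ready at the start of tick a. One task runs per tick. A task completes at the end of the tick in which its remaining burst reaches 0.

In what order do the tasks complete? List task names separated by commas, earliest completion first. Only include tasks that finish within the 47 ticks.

completion order = D, G, H, F, B, A, C, E

t=0: ready={A,E} → run A
t=1: ready={A,E,G,H} → run G
t=2: ready={A,B,C,E,F,G,H} → run G
t=3: ready={A,B,C,D,E,F,G,H} → run D
t=4: ready={A,B,C,D,E,F,G,H} → run D
t=5: ready={A,B,C,E,F,G,H} → run G
t=6: ready={A,B,C,E,F,G,H} → run G
t=7: ready={A,B,C,E,F,G,H} → run G
t=8: ready={A,B,C,E,F,G,H} → run G
t=9: ready={A,B,C,E,F,G,H} → run G
t=10: ready={A,B,C,E,F,G,H} → run G
t=11: ready={A,B,C,E,F,H} → run H
t=12: ready={A,B,C,E,F,H} → run H
t=13: ready={A,B,C,E,F,H} → run H
t=14: ready={A,B,C,E,F,H} → run H
t=15: ready={A,B,C,E,F,H} → run H
t=16: ready={A,B,C,E,F} → run F
t=17: ready={A,B,C,E,F} → run F
t=18: ready={A,B,C,E,F} → run F
t=19: ready={A,B,C,E,F} → run F
t=20: ready={A,B,C,E,F} → run F
t=21: ready={A,B,C,E,F} → run F
t=22: ready={A,B,C,E,F} → run F
t=23: ready={A,B,C,E,F} → run F
t=24: ready={A,B,C,E} → run B
t=25: ready={A,B,C,E} → run B
t=26: ready={A,B,C,E} → run B
t=27: ready={A,B,C,E} → run B
t=28: ready={A,B,C,E} → run B
t=29: ready={A,B,C,E} → run B
t=30: ready={A,B,C,E} → run B
t=31: ready={A,B,C,E} → run B
t=32: ready={A,C,E} → run A
t=33: ready={C,E} → run C
t=34: ready={C,E} → run C
t=35: ready={C,E} → run C
t=36: ready={C,E} → run C
t=37: ready={C,E} → run C
t=38: ready={C,E} → run C
t=39: ready={E} → run E
t=40: ready={E} → run E
t=41: ready={E} → run E
t=42: ready={E} → run E
t=43: ready={E} → run E
t=44: (idle)
t=45: (idle)
t=46: (idle)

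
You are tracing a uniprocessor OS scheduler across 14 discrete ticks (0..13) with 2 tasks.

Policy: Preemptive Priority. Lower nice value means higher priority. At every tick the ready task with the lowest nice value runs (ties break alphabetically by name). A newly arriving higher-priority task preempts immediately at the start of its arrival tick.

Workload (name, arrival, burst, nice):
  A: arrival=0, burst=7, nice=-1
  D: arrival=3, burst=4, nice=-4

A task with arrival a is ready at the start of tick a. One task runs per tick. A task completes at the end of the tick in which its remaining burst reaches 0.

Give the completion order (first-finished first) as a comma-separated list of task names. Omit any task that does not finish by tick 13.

t=0: ready={A} → run A
t=1: ready={A} → run A
t=2: ready={A} → run A
t=3: ready={A,D} → run D
t=4: ready={A,D} → run D
t=5: ready={A,D} → run D
t=6: ready={A,D} → run D
t=7: ready={A} → run A
t=8: ready={A} → run A
t=9: ready={A} → run A
t=10: ready={A} → run A
t=11: (idle)
t=12: (idle)
t=13: (idle)

completion order = D, A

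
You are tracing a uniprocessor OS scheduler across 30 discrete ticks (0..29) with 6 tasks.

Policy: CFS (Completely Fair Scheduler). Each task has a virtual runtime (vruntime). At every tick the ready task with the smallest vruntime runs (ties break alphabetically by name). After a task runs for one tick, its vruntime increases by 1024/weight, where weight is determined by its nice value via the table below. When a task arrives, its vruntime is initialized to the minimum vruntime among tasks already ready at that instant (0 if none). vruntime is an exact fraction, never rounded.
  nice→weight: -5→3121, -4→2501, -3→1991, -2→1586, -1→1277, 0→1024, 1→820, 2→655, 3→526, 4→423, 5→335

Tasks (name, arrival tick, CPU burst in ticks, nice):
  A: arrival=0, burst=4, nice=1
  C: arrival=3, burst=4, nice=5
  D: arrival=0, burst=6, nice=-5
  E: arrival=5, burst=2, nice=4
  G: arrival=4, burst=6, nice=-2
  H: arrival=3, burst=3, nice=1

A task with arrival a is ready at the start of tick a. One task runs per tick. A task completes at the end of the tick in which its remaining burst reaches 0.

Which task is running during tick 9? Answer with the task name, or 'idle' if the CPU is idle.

t=0: vr[A=0 D=0] → run A
t=1: vr[A=256/205 D=0] → run D
t=2: vr[A=256/205 D=1024/3121] → run D
t=3: vr[A=256/205 C=2048/3121 D=2048/3121 H=2048/3121] → run C
t=4: vr[A=256/205 C=3881984/1045535 D=2048/3121 G=2048/3121 H=2048/3121] → run D
t=5: vr[A=256/205 C=3881984/1045535 D=3072/3121 E=2048/3121 G=2048/3121 H=2048/3121] → run E
t=6: vr[A=256/205 C=3881984/1045535 D=3072/3121 E=4062208/1320183 G=2048/3121 H=2048/3121] → run G
t=7: vr[A=256/205 C=3881984/1045535 D=3072/3121 E=4062208/1320183 G=3222016/2474953 H=2048/3121] → run H
t=8: vr[A=256/205 C=3881984/1045535 D=3072/3121 E=4062208/1320183 G=3222016/2474953 H=1218816/639805] → run D
t=9: vr[A=256/205 C=3881984/1045535 D=4096/3121 E=4062208/1320183 G=3222016/2474953 H=1218816/639805] → run A
t=10: vr[A=512/205 C=3881984/1045535 D=4096/3121 E=4062208/1320183 G=3222016/2474953 H=1218816/639805] → run G
t=11: vr[A=512/205 C=3881984/1045535 D=4096/3121 E=4062208/1320183 G=4819968/2474953 H=1218816/639805] → run D
t=12: vr[A=512/205 C=3881984/1045535 D=5120/3121 E=4062208/1320183 G=4819968/2474953 H=1218816/639805] → run D
t=13: vr[A=512/205 C=3881984/1045535 E=4062208/1320183 G=4819968/2474953 H=1218816/639805] → run H
t=14: vr[A=512/205 C=3881984/1045535 E=4062208/1320183 G=4819968/2474953 H=2017792/639805] → run G
t=15: vr[A=512/205 C=3881984/1045535 E=4062208/1320183 G=6417920/2474953 H=2017792/639805] → run A
t=16: vr[A=768/205 C=3881984/1045535 E=4062208/1320183 G=6417920/2474953 H=2017792/639805] → run G
t=17: vr[A=768/205 C=3881984/1045535 E=4062208/1320183 G=8015872/2474953 H=2017792/639805] → run E
t=18: vr[A=768/205 C=3881984/1045535 G=8015872/2474953 H=2017792/639805] → run H
t=19: vr[A=768/205 C=3881984/1045535 G=8015872/2474953] → run G
t=20: vr[A=768/205 C=3881984/1045535 G=9613824/2474953] → run C
t=21: vr[A=768/205 C=7077888/1045535 G=9613824/2474953] → run A
t=22: vr[C=7077888/1045535 G=9613824/2474953] → run G
t=23: vr[C=7077888/1045535] → run C
t=24: vr[C=10273792/1045535] → run C
t=25: (idle)
t=26: (idle)
t=27: (idle)
t=28: (idle)
t=29: (idle)

running at tick 9 = A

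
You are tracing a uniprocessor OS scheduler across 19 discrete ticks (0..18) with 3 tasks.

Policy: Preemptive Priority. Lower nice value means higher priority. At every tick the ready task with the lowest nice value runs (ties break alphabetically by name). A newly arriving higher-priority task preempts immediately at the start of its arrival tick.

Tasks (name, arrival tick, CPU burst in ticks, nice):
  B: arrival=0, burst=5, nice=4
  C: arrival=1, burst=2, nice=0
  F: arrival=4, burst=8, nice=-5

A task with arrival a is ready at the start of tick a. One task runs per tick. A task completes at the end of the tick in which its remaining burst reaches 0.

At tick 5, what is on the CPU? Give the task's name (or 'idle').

t=0: ready={B} → run B
t=1: ready={B,C} → run C
t=2: ready={B,C} → run C
t=3: ready={B} → run B
t=4: ready={B,F} → run F
t=5: ready={B,F} → run F
t=6: ready={B,F} → run F
t=7: ready={B,F} → run F
t=8: ready={B,F} → run F
t=9: ready={B,F} → run F
t=10: ready={B,F} → run F
t=11: ready={B,F} → run F
t=12: ready={B} → run B
t=13: ready={B} → run B
t=14: ready={B} → run B
t=15: (idle)
t=16: (idle)
t=17: (idle)
t=18: (idle)

running at tick 5 = F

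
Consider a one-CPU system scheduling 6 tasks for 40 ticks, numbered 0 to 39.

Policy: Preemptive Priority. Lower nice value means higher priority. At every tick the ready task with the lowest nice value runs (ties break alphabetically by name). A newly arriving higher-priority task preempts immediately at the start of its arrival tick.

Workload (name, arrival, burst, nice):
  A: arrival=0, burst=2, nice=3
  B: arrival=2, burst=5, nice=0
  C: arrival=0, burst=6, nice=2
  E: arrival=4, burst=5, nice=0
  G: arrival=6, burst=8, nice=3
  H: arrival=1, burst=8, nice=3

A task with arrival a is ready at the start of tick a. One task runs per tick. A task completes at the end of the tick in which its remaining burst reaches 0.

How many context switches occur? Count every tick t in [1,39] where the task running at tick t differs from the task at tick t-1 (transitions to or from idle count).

context switches = 7

t=0: ready={A,C} → run C
t=1: ready={A,C,H} → run C
t=2: ready={A,B,C,H} → run B
t=3: ready={A,B,C,H} → run B
t=4: ready={A,B,C,E,H} → run B
t=5: ready={A,B,C,E,H} → run B
t=6: ready={A,B,C,E,G,H} → run B
t=7: ready={A,C,E,G,H} → run E
t=8: ready={A,C,E,G,H} → run E
t=9: ready={A,C,E,G,H} → run E
t=10: ready={A,C,E,G,H} → run E
t=11: ready={A,C,E,G,H} → run E
t=12: ready={A,C,G,H} → run C
t=13: ready={A,C,G,H} → run C
t=14: ready={A,C,G,H} → run C
t=15: ready={A,C,G,H} → run C
t=16: ready={A,G,H} → run A
t=17: ready={A,G,H} → run A
t=18: ready={G,H} → run G
t=19: ready={G,H} → run G
t=20: ready={G,H} → run G
t=21: ready={G,H} → run G
t=22: ready={G,H} → run G
t=23: ready={G,H} → run G
t=24: ready={G,H} → run G
t=25: ready={G,H} → run G
t=26: ready={H} → run H
t=27: ready={H} → run H
t=28: ready={H} → run H
t=29: ready={H} → run H
t=30: ready={H} → run H
t=31: ready={H} → run H
t=32: ready={H} → run H
t=33: ready={H} → run H
t=34: (idle)
t=35: (idle)
t=36: (idle)
t=37: (idle)
t=38: (idle)
t=39: (idle)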